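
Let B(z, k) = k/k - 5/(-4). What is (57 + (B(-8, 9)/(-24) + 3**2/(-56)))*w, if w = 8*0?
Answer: 0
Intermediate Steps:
w = 0
B(z, k) = 9/4 (B(z, k) = 1 - 5*(-1/4) = 1 + 5/4 = 9/4)
(57 + (B(-8, 9)/(-24) + 3**2/(-56)))*w = (57 + ((9/4)/(-24) + 3**2/(-56)))*0 = (57 + ((9/4)*(-1/24) + 9*(-1/56)))*0 = (57 + (-3/32 - 9/56))*0 = (57 - 57/224)*0 = (12711/224)*0 = 0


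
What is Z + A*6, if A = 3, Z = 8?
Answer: 26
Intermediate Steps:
Z + A*6 = 8 + 3*6 = 8 + 18 = 26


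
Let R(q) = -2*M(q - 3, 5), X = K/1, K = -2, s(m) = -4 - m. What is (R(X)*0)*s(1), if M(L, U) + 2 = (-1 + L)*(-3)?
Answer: 0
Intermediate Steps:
M(L, U) = 1 - 3*L (M(L, U) = -2 + (-1 + L)*(-3) = -2 + (3 - 3*L) = 1 - 3*L)
X = -2 (X = -2/1 = -2*1 = -2)
R(q) = -20 + 6*q (R(q) = -2*(1 - 3*(q - 3)) = -2*(1 - 3*(-3 + q)) = -2*(1 + (9 - 3*q)) = -2*(10 - 3*q) = -20 + 6*q)
(R(X)*0)*s(1) = ((-20 + 6*(-2))*0)*(-4 - 1*1) = ((-20 - 12)*0)*(-4 - 1) = -32*0*(-5) = 0*(-5) = 0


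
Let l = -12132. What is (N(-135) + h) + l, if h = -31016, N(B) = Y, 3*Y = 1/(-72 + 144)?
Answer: -9319967/216 ≈ -43148.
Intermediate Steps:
Y = 1/216 (Y = 1/(3*(-72 + 144)) = (1/3)/72 = (1/3)*(1/72) = 1/216 ≈ 0.0046296)
N(B) = 1/216
(N(-135) + h) + l = (1/216 - 31016) - 12132 = -6699455/216 - 12132 = -9319967/216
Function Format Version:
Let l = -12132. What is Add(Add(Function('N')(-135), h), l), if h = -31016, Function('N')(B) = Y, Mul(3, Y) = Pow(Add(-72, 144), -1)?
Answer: Rational(-9319967, 216) ≈ -43148.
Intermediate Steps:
Y = Rational(1, 216) (Y = Mul(Rational(1, 3), Pow(Add(-72, 144), -1)) = Mul(Rational(1, 3), Pow(72, -1)) = Mul(Rational(1, 3), Rational(1, 72)) = Rational(1, 216) ≈ 0.0046296)
Function('N')(B) = Rational(1, 216)
Add(Add(Function('N')(-135), h), l) = Add(Add(Rational(1, 216), -31016), -12132) = Add(Rational(-6699455, 216), -12132) = Rational(-9319967, 216)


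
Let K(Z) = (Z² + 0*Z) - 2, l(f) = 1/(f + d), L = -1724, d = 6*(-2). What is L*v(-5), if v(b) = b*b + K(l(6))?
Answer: -357299/9 ≈ -39700.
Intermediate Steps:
d = -12
l(f) = 1/(-12 + f) (l(f) = 1/(f - 12) = 1/(-12 + f))
K(Z) = -2 + Z² (K(Z) = (Z² + 0) - 2 = Z² - 2 = -2 + Z²)
v(b) = -71/36 + b² (v(b) = b*b + (-2 + (1/(-12 + 6))²) = b² + (-2 + (1/(-6))²) = b² + (-2 + (-⅙)²) = b² + (-2 + 1/36) = b² - 71/36 = -71/36 + b²)
L*v(-5) = -1724*(-71/36 + (-5)²) = -1724*(-71/36 + 25) = -1724*829/36 = -357299/9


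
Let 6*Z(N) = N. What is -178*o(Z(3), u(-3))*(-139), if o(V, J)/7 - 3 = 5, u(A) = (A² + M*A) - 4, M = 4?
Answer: 1385552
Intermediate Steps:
u(A) = -4 + A² + 4*A (u(A) = (A² + 4*A) - 4 = -4 + A² + 4*A)
Z(N) = N/6
o(V, J) = 56 (o(V, J) = 21 + 7*5 = 21 + 35 = 56)
-178*o(Z(3), u(-3))*(-139) = -178*56*(-139) = -9968*(-139) = 1385552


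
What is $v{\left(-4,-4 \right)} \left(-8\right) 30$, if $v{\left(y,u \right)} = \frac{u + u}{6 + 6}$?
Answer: $160$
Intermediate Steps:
$v{\left(y,u \right)} = \frac{u}{6}$ ($v{\left(y,u \right)} = \frac{2 u}{12} = 2 u \frac{1}{12} = \frac{u}{6}$)
$v{\left(-4,-4 \right)} \left(-8\right) 30 = \frac{1}{6} \left(-4\right) \left(-8\right) 30 = \left(- \frac{2}{3}\right) \left(-8\right) 30 = \frac{16}{3} \cdot 30 = 160$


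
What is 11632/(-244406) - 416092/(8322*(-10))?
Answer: 12590920789/2542433415 ≈ 4.9523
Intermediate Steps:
11632/(-244406) - 416092/(8322*(-10)) = 11632*(-1/244406) - 416092/(-83220) = -5816/122203 - 416092*(-1/83220) = -5816/122203 + 104023/20805 = 12590920789/2542433415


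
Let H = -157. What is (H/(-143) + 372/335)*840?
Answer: 17772888/9581 ≈ 1855.0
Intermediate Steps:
(H/(-143) + 372/335)*840 = (-157/(-143) + 372/335)*840 = (-157*(-1/143) + 372*(1/335))*840 = (157/143 + 372/335)*840 = (105791/47905)*840 = 17772888/9581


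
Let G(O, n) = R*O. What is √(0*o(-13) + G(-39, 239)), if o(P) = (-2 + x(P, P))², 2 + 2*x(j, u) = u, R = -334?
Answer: √13026 ≈ 114.13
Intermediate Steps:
G(O, n) = -334*O
x(j, u) = -1 + u/2
o(P) = (-3 + P/2)² (o(P) = (-2 + (-1 + P/2))² = (-3 + P/2)²)
√(0*o(-13) + G(-39, 239)) = √(0*((-6 - 13)²/4) - 334*(-39)) = √(0*((¼)*(-19)²) + 13026) = √(0*((¼)*361) + 13026) = √(0*(361/4) + 13026) = √(0 + 13026) = √13026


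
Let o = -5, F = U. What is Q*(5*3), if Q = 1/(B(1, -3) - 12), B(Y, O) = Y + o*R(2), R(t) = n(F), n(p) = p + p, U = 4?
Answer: -5/17 ≈ -0.29412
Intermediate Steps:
F = 4
n(p) = 2*p
R(t) = 8 (R(t) = 2*4 = 8)
B(Y, O) = -40 + Y (B(Y, O) = Y - 5*8 = Y - 40 = -40 + Y)
Q = -1/51 (Q = 1/((-40 + 1) - 12) = 1/(-39 - 12) = 1/(-51) = -1/51 ≈ -0.019608)
Q*(5*3) = -5*3/51 = -1/51*15 = -5/17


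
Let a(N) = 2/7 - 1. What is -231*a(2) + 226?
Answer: 391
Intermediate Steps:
a(N) = -5/7 (a(N) = 2*(1/7) - 1 = 2/7 - 1 = -5/7)
-231*a(2) + 226 = -231*(-5/7) + 226 = 165 + 226 = 391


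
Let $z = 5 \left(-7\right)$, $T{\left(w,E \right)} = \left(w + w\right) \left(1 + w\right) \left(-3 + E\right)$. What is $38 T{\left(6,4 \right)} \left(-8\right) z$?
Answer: $893760$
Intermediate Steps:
$T{\left(w,E \right)} = 2 w \left(1 + w\right) \left(-3 + E\right)$
$z = -35$
$38 T{\left(6,4 \right)} \left(-8\right) z = 38 \cdot 2 \cdot 6 \left(-3 + 4 - 18 + 4 \cdot 6\right) \left(-8\right) \left(-35\right) = 38 \cdot 2 \cdot 6 \left(-3 + 4 - 18 + 24\right) \left(-8\right) \left(-35\right) = 38 \cdot 2 \cdot 6 \cdot 7 \left(-8\right) \left(-35\right) = 38 \cdot 84 \left(-8\right) \left(-35\right) = 38 \left(-672\right) \left(-35\right) = \left(-25536\right) \left(-35\right) = 893760$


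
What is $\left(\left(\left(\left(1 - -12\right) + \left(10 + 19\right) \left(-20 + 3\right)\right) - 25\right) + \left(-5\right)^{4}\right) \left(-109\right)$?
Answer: $-13080$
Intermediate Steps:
$\left(\left(\left(\left(1 - -12\right) + \left(10 + 19\right) \left(-20 + 3\right)\right) - 25\right) + \left(-5\right)^{4}\right) \left(-109\right) = \left(\left(\left(\left(1 + 12\right) + 29 \left(-17\right)\right) - 25\right) + 625\right) \left(-109\right) = \left(\left(\left(13 - 493\right) - 25\right) + 625\right) \left(-109\right) = \left(\left(-480 - 25\right) + 625\right) \left(-109\right) = \left(-505 + 625\right) \left(-109\right) = 120 \left(-109\right) = -13080$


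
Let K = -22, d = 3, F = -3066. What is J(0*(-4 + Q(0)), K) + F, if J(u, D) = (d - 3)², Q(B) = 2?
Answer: -3066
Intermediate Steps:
J(u, D) = 0 (J(u, D) = (3 - 3)² = 0² = 0)
J(0*(-4 + Q(0)), K) + F = 0 - 3066 = -3066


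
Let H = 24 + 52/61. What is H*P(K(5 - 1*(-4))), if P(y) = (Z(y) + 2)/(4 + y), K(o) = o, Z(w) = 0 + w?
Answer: 16676/793 ≈ 21.029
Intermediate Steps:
Z(w) = w
P(y) = (2 + y)/(4 + y) (P(y) = (y + 2)/(4 + y) = (2 + y)/(4 + y))
H = 1516/61 (H = 24 + 52*(1/61) = 24 + 52/61 = 1516/61 ≈ 24.852)
H*P(K(5 - 1*(-4))) = 1516*((2 + (5 - 1*(-4)))/(4 + (5 - 1*(-4))))/61 = 1516*((2 + (5 + 4))/(4 + (5 + 4)))/61 = 1516*((2 + 9)/(4 + 9))/61 = 1516*(11/13)/61 = 1516*((1/13)*11)/61 = (1516/61)*(11/13) = 16676/793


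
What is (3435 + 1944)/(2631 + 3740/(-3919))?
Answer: 21080301/10307149 ≈ 2.0452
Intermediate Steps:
(3435 + 1944)/(2631 + 3740/(-3919)) = 5379/(2631 + 3740*(-1/3919)) = 5379/(2631 - 3740/3919) = 5379/(10307149/3919) = 5379*(3919/10307149) = 21080301/10307149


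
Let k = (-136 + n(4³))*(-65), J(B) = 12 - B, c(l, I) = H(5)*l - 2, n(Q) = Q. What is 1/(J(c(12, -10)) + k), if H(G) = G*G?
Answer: 1/4394 ≈ 0.00022758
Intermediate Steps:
H(G) = G²
c(l, I) = -2 + 25*l (c(l, I) = 5²*l - 2 = 25*l - 2 = -2 + 25*l)
k = 4680 (k = (-136 + 4³)*(-65) = (-136 + 64)*(-65) = -72*(-65) = 4680)
1/(J(c(12, -10)) + k) = 1/((12 - (-2 + 25*12)) + 4680) = 1/((12 - (-2 + 300)) + 4680) = 1/((12 - 1*298) + 4680) = 1/((12 - 298) + 4680) = 1/(-286 + 4680) = 1/4394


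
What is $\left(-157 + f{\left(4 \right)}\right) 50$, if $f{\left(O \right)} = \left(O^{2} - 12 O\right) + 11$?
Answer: $-8900$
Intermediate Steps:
$f{\left(O \right)} = 11 + O^{2} - 12 O$
$\left(-157 + f{\left(4 \right)}\right) 50 = \left(-157 + \left(11 + 4^{2} - 48\right)\right) 50 = \left(-157 + \left(11 + 16 - 48\right)\right) 50 = \left(-157 - 21\right) 50 = \left(-178\right) 50 = -8900$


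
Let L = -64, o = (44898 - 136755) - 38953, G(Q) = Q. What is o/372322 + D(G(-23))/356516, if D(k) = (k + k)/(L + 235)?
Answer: -1993687209493/5674581568998 ≈ -0.35134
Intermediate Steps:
o = -130810 (o = -91857 - 38953 = -130810)
D(k) = 2*k/171 (D(k) = (k + k)/(-64 + 235) = (2*k)/171 = (2*k)*(1/171) = 2*k/171)
o/372322 + D(G(-23))/356516 = -130810/372322 + ((2/171)*(-23))/356516 = -130810*1/372322 - 46/171*1/356516 = -65405/186161 - 23/30482118 = -1993687209493/5674581568998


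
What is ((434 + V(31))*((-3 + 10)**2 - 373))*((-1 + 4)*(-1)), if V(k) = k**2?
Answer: 1355940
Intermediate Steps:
((434 + V(31))*((-3 + 10)**2 - 373))*((-1 + 4)*(-1)) = ((434 + 31**2)*((-3 + 10)**2 - 373))*((-1 + 4)*(-1)) = ((434 + 961)*(7**2 - 373))*(3*(-1)) = (1395*(49 - 373))*(-3) = (1395*(-324))*(-3) = -451980*(-3) = 1355940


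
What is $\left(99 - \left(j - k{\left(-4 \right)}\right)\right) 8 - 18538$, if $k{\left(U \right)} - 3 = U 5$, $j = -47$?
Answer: $-17506$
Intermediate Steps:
$k{\left(U \right)} = 3 + 5 U$ ($k{\left(U \right)} = 3 + U 5 = 3 + 5 U$)
$\left(99 - \left(j - k{\left(-4 \right)}\right)\right) 8 - 18538 = \left(99 + \left(\left(3 + 5 \left(-4\right)\right) - -47\right)\right) 8 - 18538 = \left(99 + \left(\left(3 - 20\right) + 47\right)\right) 8 - 18538 = \left(99 + \left(-17 + 47\right)\right) 8 - 18538 = \left(99 + 30\right) 8 - 18538 = 129 \cdot 8 - 18538 = 1032 - 18538 = -17506$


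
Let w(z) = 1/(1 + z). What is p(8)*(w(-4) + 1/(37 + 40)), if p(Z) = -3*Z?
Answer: 592/77 ≈ 7.6883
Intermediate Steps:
p(8)*(w(-4) + 1/(37 + 40)) = (-3*8)*(1/(1 - 4) + 1/(37 + 40)) = -24*(1/(-3) + 1/77) = -24*(-⅓ + 1/77) = -24*(-74/231) = 592/77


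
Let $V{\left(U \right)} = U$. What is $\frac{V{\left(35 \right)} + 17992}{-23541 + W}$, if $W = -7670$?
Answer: $- \frac{18027}{31211} \approx -0.57759$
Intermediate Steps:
$\frac{V{\left(35 \right)} + 17992}{-23541 + W} = \frac{35 + 17992}{-23541 - 7670} = \frac{18027}{-31211} = 18027 \left(- \frac{1}{31211}\right) = - \frac{18027}{31211}$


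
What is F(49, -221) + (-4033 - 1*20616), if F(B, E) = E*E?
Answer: 24192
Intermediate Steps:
F(B, E) = E²
F(49, -221) + (-4033 - 1*20616) = (-221)² + (-4033 - 1*20616) = 48841 + (-4033 - 20616) = 48841 - 24649 = 24192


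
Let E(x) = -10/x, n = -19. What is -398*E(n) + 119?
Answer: -1719/19 ≈ -90.474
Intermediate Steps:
-398*E(n) + 119 = -(-3980)/(-19) + 119 = -(-3980)*(-1)/19 + 119 = -398*10/19 + 119 = -3980/19 + 119 = -1719/19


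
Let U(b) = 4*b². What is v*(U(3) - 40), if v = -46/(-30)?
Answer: -92/15 ≈ -6.1333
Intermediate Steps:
v = 23/15 (v = -46*(-1/30) = 23/15 ≈ 1.5333)
v*(U(3) - 40) = 23*(4*3² - 40)/15 = 23*(4*9 - 40)/15 = 23*(36 - 40)/15 = (23/15)*(-4) = -92/15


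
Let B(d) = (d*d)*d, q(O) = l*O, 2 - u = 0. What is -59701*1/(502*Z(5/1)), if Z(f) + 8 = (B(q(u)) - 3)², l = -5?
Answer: -59701/505012502 ≈ -0.00011822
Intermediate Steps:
u = 2 (u = 2 - 1*0 = 2 + 0 = 2)
q(O) = -5*O
B(d) = d³ (B(d) = d²*d = d³)
Z(f) = 1006001 (Z(f) = -8 + ((-5*2)³ - 3)² = -8 + ((-10)³ - 3)² = -8 + (-1000 - 3)² = -8 + (-1003)² = -8 + 1006009 = 1006001)
-59701*1/(502*Z(5/1)) = -59701/(502*1006001) = -59701/505012502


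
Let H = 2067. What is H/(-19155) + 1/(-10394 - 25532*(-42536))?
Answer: -1052894197119/9757227125360 ≈ -0.10791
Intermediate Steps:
H/(-19155) + 1/(-10394 - 25532*(-42536)) = 2067/(-19155) + 1/(-10394 - 25532*(-42536)) = 2067*(-1/19155) - 1/42536/(-35926) = -689/6385 - 1/35926*(-1/42536) = -689/6385 + 1/1528148336 = -1052894197119/9757227125360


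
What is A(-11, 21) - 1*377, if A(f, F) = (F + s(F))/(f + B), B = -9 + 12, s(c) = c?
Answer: -1529/4 ≈ -382.25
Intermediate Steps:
B = 3
A(f, F) = 2*F/(3 + f) (A(f, F) = (F + F)/(f + 3) = (2*F)/(3 + f) = 2*F/(3 + f))
A(-11, 21) - 1*377 = 2*21/(3 - 11) - 1*377 = 2*21/(-8) - 377 = 2*21*(-1/8) - 377 = -21/4 - 377 = -1529/4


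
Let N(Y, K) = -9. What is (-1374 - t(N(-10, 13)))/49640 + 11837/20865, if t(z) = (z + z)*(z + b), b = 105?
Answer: 59497489/103573860 ≈ 0.57444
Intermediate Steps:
t(z) = 2*z*(105 + z) (t(z) = (z + z)*(z + 105) = (2*z)*(105 + z) = 2*z*(105 + z))
(-1374 - t(N(-10, 13)))/49640 + 11837/20865 = (-1374 - 2*(-9)*(105 - 9))/49640 + 11837/20865 = (-1374 - 2*(-9)*96)*(1/49640) + 11837*(1/20865) = (-1374 - 1*(-1728))*(1/49640) + 11837/20865 = (-1374 + 1728)*(1/49640) + 11837/20865 = 354*(1/49640) + 11837/20865 = 177/24820 + 11837/20865 = 59497489/103573860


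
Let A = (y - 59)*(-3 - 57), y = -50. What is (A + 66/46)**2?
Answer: 22636105209/529 ≈ 4.2790e+7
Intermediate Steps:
A = 6540 (A = (-50 - 59)*(-3 - 57) = -109*(-60) = 6540)
(A + 66/46)**2 = (6540 + 66/46)**2 = (6540 + 66*(1/46))**2 = (6540 + 33/23)**2 = (150453/23)**2 = 22636105209/529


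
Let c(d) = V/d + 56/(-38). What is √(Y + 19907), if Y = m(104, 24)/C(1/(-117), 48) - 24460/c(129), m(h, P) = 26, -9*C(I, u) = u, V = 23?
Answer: √250221916370/2540 ≈ 196.94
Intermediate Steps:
C(I, u) = -u/9
c(d) = -28/19 + 23/d (c(d) = 23/d + 56/(-38) = 23/d + 56*(-1/38) = 23/d - 28/19 = -28/19 + 23/d)
Y = 95897571/5080 (Y = 26/((-⅑*48)) - 24460/(-28/19 + 23/129) = 26/(-16/3) - 24460/(-28/19 + 23*(1/129)) = 26*(-3/16) - 24460/(-28/19 + 23/129) = -39/8 - 24460/(-3175/2451) = -39/8 - 24460*(-2451/3175) = -39/8 + 11990292/635 = 95897571/5080 ≈ 18877.)
√(Y + 19907) = √(95897571/5080 + 19907) = √(197025131/5080) = √250221916370/2540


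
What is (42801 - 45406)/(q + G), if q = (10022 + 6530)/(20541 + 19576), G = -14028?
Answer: 104504785/562744724 ≈ 0.18571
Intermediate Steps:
q = 16552/40117 ≈ 0.41259
(42801 - 45406)/(q + G) = (42801 - 45406)/(16552/40117 - 14028) = -2605/(-562744724/40117) = -2605*(-40117/562744724) = 104504785/562744724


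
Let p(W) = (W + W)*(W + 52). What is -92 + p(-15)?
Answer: -1202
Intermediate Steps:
p(W) = 2*W*(52 + W) (p(W) = (2*W)*(52 + W) = 2*W*(52 + W))
-92 + p(-15) = -92 + 2*(-15)*(52 - 15) = -92 + 2*(-15)*37 = -92 - 1110 = -1202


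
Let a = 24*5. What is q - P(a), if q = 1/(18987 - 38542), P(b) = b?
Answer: -2346601/19555 ≈ -120.00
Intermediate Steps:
a = 120
q = -1/19555 (q = 1/(-19555) = -1/19555 ≈ -5.1138e-5)
q - P(a) = -1/19555 - 1*120 = -1/19555 - 120 = -2346601/19555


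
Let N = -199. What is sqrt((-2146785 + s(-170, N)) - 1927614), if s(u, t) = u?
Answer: I*sqrt(4074569) ≈ 2018.6*I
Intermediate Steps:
sqrt((-2146785 + s(-170, N)) - 1927614) = sqrt((-2146785 - 170) - 1927614) = sqrt(-2146955 - 1927614) = sqrt(-4074569) = I*sqrt(4074569)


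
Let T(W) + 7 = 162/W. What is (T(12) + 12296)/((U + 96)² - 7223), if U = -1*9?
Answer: 24605/692 ≈ 35.556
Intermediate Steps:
T(W) = -7 + 162/W
U = -9
(T(12) + 12296)/((U + 96)² - 7223) = ((-7 + 162/12) + 12296)/((-9 + 96)² - 7223) = ((-7 + 162*(1/12)) + 12296)/(87² - 7223) = ((-7 + 27/2) + 12296)/(7569 - 7223) = (13/2 + 12296)/346 = (24605/2)*(1/346) = 24605/692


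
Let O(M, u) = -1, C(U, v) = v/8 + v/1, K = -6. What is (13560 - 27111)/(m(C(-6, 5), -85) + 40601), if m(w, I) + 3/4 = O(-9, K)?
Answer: -54204/162397 ≈ -0.33377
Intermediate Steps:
C(U, v) = 9*v/8 (C(U, v) = v*(⅛) + v*1 = v/8 + v = 9*v/8)
m(w, I) = -7/4 (m(w, I) = -¾ - 1 = -7/4)
(13560 - 27111)/(m(C(-6, 5), -85) + 40601) = (13560 - 27111)/(-7/4 + 40601) = -13551/162397/4 = -13551*4/162397 = -54204/162397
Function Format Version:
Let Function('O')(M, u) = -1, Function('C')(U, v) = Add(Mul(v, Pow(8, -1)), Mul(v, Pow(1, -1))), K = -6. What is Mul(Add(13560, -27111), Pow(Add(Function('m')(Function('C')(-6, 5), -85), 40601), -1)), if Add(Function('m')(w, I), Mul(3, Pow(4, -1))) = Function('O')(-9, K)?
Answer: Rational(-54204, 162397) ≈ -0.33377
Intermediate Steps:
Function('C')(U, v) = Mul(Rational(9, 8), v) (Function('C')(U, v) = Add(Mul(v, Rational(1, 8)), Mul(v, 1)) = Add(Mul(Rational(1, 8), v), v) = Mul(Rational(9, 8), v))
Function('m')(w, I) = Rational(-7, 4) (Function('m')(w, I) = Add(Rational(-3, 4), -1) = Rational(-7, 4))
Mul(Add(13560, -27111), Pow(Add(Function('m')(Function('C')(-6, 5), -85), 40601), -1)) = Mul(Add(13560, -27111), Pow(Add(Rational(-7, 4), 40601), -1)) = Mul(-13551, Pow(Rational(162397, 4), -1)) = Mul(-13551, Rational(4, 162397)) = Rational(-54204, 162397)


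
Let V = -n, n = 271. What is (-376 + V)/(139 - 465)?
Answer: 647/326 ≈ 1.9847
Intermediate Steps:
V = -271 (V = -1*271 = -271)
(-376 + V)/(139 - 465) = (-376 - 271)/(139 - 465) = -647/(-326) = -647*(-1/326) = 647/326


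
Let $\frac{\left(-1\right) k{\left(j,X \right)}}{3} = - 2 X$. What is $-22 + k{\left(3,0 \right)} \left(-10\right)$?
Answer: $-22$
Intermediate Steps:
$k{\left(j,X \right)} = 6 X$ ($k{\left(j,X \right)} = - 3 \left(- 2 X\right) = 6 X$)
$-22 + k{\left(3,0 \right)} \left(-10\right) = -22 + 6 \cdot 0 \left(-10\right) = -22 + 0 \left(-10\right) = -22 + 0 = -22$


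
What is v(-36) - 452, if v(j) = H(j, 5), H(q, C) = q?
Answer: -488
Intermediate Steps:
v(j) = j
v(-36) - 452 = -36 - 452 = -488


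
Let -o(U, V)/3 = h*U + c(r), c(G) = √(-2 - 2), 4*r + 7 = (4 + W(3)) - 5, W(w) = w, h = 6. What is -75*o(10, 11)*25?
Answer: 337500 + 11250*I ≈ 3.375e+5 + 11250.0*I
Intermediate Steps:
r = -5/4 (r = -7/4 + ((4 + 3) - 5)/4 = -7/4 + (7 - 5)/4 = -7/4 + (¼)*2 = -7/4 + ½ = -5/4 ≈ -1.2500)
c(G) = 2*I (c(G) = √(-4) = 2*I)
o(U, V) = -18*U - 6*I (o(U, V) = -3*(6*U + 2*I) = -3*(2*I + 6*U) = -18*U - 6*I)
-75*o(10, 11)*25 = -75*(-18*10 - 6*I)*25 = -75*(-180 - 6*I)*25 = (13500 + 450*I)*25 = 337500 + 11250*I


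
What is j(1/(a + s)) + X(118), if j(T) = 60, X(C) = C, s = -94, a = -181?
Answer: 178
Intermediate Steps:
j(1/(a + s)) + X(118) = 60 + 118 = 178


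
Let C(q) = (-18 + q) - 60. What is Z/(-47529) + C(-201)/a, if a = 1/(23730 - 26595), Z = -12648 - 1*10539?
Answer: 12663872134/15843 ≈ 7.9934e+5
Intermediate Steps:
C(q) = -78 + q
Z = -23187 (Z = -12648 - 10539 = -23187)
a = -1/2865 (a = 1/(-2865) = -1/2865 ≈ -0.00034904)
Z/(-47529) + C(-201)/a = -23187/(-47529) + (-78 - 201)/(-1/2865) = -23187*(-1/47529) - 279*(-2865) = 7729/15843 + 799335 = 12663872134/15843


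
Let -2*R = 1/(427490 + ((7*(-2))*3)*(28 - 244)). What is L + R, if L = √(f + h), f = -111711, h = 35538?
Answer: -1/873124 + I*√76173 ≈ -1.1453e-6 + 275.99*I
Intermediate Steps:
L = I*√76173 (L = √(-111711 + 35538) = √(-76173) = I*√76173 ≈ 275.99*I)
R = -1/873124 (R = -1/(2*(427490 + ((7*(-2))*3)*(28 - 244))) = -1/(2*(427490 - 14*3*(-216))) = -1/(2*(427490 - 42*(-216))) = -1/(2*(427490 + 9072)) = -½/436562 = -½*1/436562 = -1/873124 ≈ -1.1453e-6)
L + R = I*√76173 - 1/873124 = -1/873124 + I*√76173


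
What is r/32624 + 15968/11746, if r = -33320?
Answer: 8097707/23950094 ≈ 0.33811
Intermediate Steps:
r/32624 + 15968/11746 = -33320/32624 + 15968/11746 = -33320*1/32624 + 15968*(1/11746) = -4165/4078 + 7984/5873 = 8097707/23950094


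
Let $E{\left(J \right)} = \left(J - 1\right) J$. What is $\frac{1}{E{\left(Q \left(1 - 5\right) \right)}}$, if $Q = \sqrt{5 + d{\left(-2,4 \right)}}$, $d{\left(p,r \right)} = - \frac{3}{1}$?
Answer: $\frac{1}{31} - \frac{\sqrt{2}}{248} \approx 0.026556$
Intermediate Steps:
$d{\left(p,r \right)} = -3$ ($d{\left(p,r \right)} = \left(-3\right) 1 = -3$)
$Q = \sqrt{2}$ ($Q = \sqrt{5 - 3} = \sqrt{2} \approx 1.4142$)
$E{\left(J \right)} = J \left(-1 + J\right)$ ($E{\left(J \right)} = \left(-1 + J\right) J = J \left(-1 + J\right)$)
$\frac{1}{E{\left(Q \left(1 - 5\right) \right)}} = \frac{1}{\sqrt{2} \left(1 - 5\right) \left(-1 + \sqrt{2} \left(1 - 5\right)\right)} = \frac{1}{\sqrt{2} \left(-4\right) \left(-1 + \sqrt{2} \left(-4\right)\right)} = \frac{1}{- 4 \sqrt{2} \left(-1 - 4 \sqrt{2}\right)} = \frac{1}{\left(-4\right) \sqrt{2} \left(-1 - 4 \sqrt{2}\right)} = - \frac{\sqrt{2}}{8 \left(-1 - 4 \sqrt{2}\right)}$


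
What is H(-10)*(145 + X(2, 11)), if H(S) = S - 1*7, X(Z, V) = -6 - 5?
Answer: -2278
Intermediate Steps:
X(Z, V) = -11
H(S) = -7 + S (H(S) = S - 7 = -7 + S)
H(-10)*(145 + X(2, 11)) = (-7 - 10)*(145 - 11) = -17*134 = -2278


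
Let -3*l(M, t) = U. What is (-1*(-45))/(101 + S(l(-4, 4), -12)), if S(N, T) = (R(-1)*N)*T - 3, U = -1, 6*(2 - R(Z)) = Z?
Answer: 135/268 ≈ 0.50373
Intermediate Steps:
R(Z) = 2 - Z/6
l(M, t) = ⅓ (l(M, t) = -⅓*(-1) = ⅓)
S(N, T) = -3 + 13*N*T/6 (S(N, T) = ((2 - ⅙*(-1))*N)*T - 3 = ((2 + ⅙)*N)*T - 3 = (13*N/6)*T - 3 = 13*N*T/6 - 3 = -3 + 13*N*T/6)
(-1*(-45))/(101 + S(l(-4, 4), -12)) = (-1*(-45))/(101 + (-3 + (13/6)*(⅓)*(-12))) = 45/(101 + (-3 - 26/3)) = 45/(101 - 35/3) = 45/(268/3) = 45*(3/268) = 135/268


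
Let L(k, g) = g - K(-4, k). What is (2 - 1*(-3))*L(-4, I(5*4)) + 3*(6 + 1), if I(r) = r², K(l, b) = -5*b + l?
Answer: 1941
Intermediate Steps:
K(l, b) = l - 5*b
L(k, g) = 4 + g + 5*k (L(k, g) = g - (-4 - 5*k) = g + (4 + 5*k) = 4 + g + 5*k)
(2 - 1*(-3))*L(-4, I(5*4)) + 3*(6 + 1) = (2 - 1*(-3))*(4 + (5*4)² + 5*(-4)) + 3*(6 + 1) = (2 + 3)*(4 + 20² - 20) + 3*7 = 5*(4 + 400 - 20) + 21 = 5*384 + 21 = 1920 + 21 = 1941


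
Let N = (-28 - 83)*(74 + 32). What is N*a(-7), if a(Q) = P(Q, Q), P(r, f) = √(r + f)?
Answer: -11766*I*√14 ≈ -44024.0*I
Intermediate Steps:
P(r, f) = √(f + r)
a(Q) = √2*√Q (a(Q) = √(Q + Q) = √(2*Q) = √2*√Q)
N = -11766 (N = -111*106 = -11766)
N*a(-7) = -11766*√2*√(-7) = -11766*√2*I*√7 = -11766*I*√14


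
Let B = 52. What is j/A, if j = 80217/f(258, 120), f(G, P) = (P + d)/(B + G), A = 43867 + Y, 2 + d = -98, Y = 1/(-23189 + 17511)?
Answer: 7059817953/249076825 ≈ 28.344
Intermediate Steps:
Y = -1/5678 (Y = 1/(-5678) = -1/5678 ≈ -0.00017612)
d = -100 (d = -2 - 98 = -100)
A = 249076825/5678 (A = 43867 - 1/5678 = 249076825/5678 ≈ 43867.)
f(G, P) = (-100 + P)/(52 + G) (f(G, P) = (P - 100)/(52 + G) = (-100 + P)/(52 + G))
j = 2486727/2 (j = 80217/(((-100 + 120)/(52 + 258))) = 80217/((20/310)) = 80217/(((1/310)*20)) = 80217/(2/31) = 80217*(31/2) = 2486727/2 ≈ 1.2434e+6)
j/A = 2486727/(2*(249076825/5678)) = (2486727/2)*(5678/249076825) = 7059817953/249076825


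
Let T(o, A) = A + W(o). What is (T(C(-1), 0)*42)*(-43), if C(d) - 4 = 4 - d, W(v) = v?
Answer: -16254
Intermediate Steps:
C(d) = 8 - d (C(d) = 4 + (4 - d) = 8 - d)
T(o, A) = A + o
(T(C(-1), 0)*42)*(-43) = ((0 + (8 - 1*(-1)))*42)*(-43) = ((0 + (8 + 1))*42)*(-43) = ((0 + 9)*42)*(-43) = (9*42)*(-43) = 378*(-43) = -16254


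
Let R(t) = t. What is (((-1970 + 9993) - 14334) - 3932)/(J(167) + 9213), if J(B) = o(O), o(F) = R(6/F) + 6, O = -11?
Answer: -112673/101403 ≈ -1.1111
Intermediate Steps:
o(F) = 6 + 6/F (o(F) = 6/F + 6 = 6 + 6/F)
J(B) = 60/11 (J(B) = 6 + 6/(-11) = 6 + 6*(-1/11) = 6 - 6/11 = 60/11)
(((-1970 + 9993) - 14334) - 3932)/(J(167) + 9213) = (((-1970 + 9993) - 14334) - 3932)/(60/11 + 9213) = ((8023 - 14334) - 3932)/(101403/11) = (-6311 - 3932)*(11/101403) = -10243*11/101403 = -112673/101403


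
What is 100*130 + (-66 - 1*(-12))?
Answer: 12946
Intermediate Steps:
100*130 + (-66 - 1*(-12)) = 13000 + (-66 + 12) = 13000 - 54 = 12946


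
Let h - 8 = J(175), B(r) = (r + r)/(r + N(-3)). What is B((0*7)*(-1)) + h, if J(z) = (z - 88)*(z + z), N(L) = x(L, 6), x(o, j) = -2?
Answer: 30458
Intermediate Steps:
N(L) = -2
B(r) = 2*r/(-2 + r) (B(r) = (r + r)/(r - 2) = (2*r)/(-2 + r) = 2*r/(-2 + r))
J(z) = 2*z*(-88 + z) (J(z) = (-88 + z)*(2*z) = 2*z*(-88 + z))
h = 30458 (h = 8 + 2*175*(-88 + 175) = 8 + 2*175*87 = 8 + 30450 = 30458)
B((0*7)*(-1)) + h = 2*((0*7)*(-1))/(-2 + (0*7)*(-1)) + 30458 = 2*(0*(-1))/(-2 + 0*(-1)) + 30458 = 2*0/(-2 + 0) + 30458 = 2*0/(-2) + 30458 = 2*0*(-½) + 30458 = 0 + 30458 = 30458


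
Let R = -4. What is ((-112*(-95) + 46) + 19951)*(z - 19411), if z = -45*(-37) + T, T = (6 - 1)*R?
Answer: -544296942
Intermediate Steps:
T = -20 (T = (6 - 1)*(-4) = 5*(-4) = -20)
z = 1645 (z = -45*(-37) - 20 = 1665 - 20 = 1645)
((-112*(-95) + 46) + 19951)*(z - 19411) = ((-112*(-95) + 46) + 19951)*(1645 - 19411) = ((10640 + 46) + 19951)*(-17766) = (10686 + 19951)*(-17766) = 30637*(-17766) = -544296942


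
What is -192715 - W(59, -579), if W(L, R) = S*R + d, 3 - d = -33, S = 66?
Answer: -154537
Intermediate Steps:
d = 36 (d = 3 - 1*(-33) = 3 + 33 = 36)
W(L, R) = 36 + 66*R (W(L, R) = 66*R + 36 = 36 + 66*R)
-192715 - W(59, -579) = -192715 - (36 + 66*(-579)) = -192715 - (36 - 38214) = -192715 - 1*(-38178) = -192715 + 38178 = -154537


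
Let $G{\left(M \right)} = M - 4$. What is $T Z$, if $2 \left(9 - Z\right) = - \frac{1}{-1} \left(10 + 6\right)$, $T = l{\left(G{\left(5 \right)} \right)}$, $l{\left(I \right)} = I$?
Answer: $1$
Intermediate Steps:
$G{\left(M \right)} = -4 + M$ ($G{\left(M \right)} = M - 4 = -4 + M$)
$T = 1$ ($T = -4 + 5 = 1$)
$Z = 1$ ($Z = 9 - \frac{- \frac{1}{-1} \left(10 + 6\right)}{2} = 9 - \frac{\left(-1\right) \left(-1\right) 16}{2} = 9 - \frac{1 \cdot 16}{2} = 9 - 8 = 1$)
$T Z = 1 \cdot 1 = 1$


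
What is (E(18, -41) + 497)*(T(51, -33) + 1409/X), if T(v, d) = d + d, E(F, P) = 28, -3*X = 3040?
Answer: -21511035/608 ≈ -35380.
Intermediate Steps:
X = -3040/3 (X = -⅓*3040 = -3040/3 ≈ -1013.3)
T(v, d) = 2*d
(E(18, -41) + 497)*(T(51, -33) + 1409/X) = (28 + 497)*(2*(-33) + 1409/(-3040/3)) = 525*(-66 + 1409*(-3/3040)) = 525*(-66 - 4227/3040) = 525*(-204867/3040) = -21511035/608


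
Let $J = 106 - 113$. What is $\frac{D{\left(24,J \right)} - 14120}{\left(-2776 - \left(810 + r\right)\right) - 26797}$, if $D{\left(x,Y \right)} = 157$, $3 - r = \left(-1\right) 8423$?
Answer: $\frac{13963}{38809} \approx 0.35979$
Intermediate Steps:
$r = 8426$ ($r = 3 - \left(-1\right) 8423 = 3 - -8423 = 3 + 8423 = 8426$)
$J = -7$ ($J = 106 - 113 = -7$)
$\frac{D{\left(24,J \right)} - 14120}{\left(-2776 - \left(810 + r\right)\right) - 26797} = \frac{157 - 14120}{\left(-2776 - \left(810 + 8426\right)\right) - 26797} = - \frac{13963}{\left(-2776 - 9236\right) - 26797} = - \frac{13963}{-12012 - 26797} = - \frac{13963}{-38809} = \left(-13963\right) \left(- \frac{1}{38809}\right) = \frac{13963}{38809}$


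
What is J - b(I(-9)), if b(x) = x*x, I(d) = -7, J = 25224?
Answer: 25175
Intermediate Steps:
b(x) = x²
J - b(I(-9)) = 25224 - 1*(-7)² = 25224 - 1*49 = 25224 - 49 = 25175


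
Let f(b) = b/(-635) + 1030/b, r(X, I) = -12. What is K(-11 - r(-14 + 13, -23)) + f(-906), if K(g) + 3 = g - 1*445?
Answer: -128498392/287655 ≈ -446.71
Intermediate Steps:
K(g) = -448 + g (K(g) = -3 + (g - 1*445) = -3 + (g - 445) = -3 + (-445 + g) = -448 + g)
f(b) = 1030/b - b/635 (f(b) = b*(-1/635) + 1030/b = -b/635 + 1030/b = 1030/b - b/635)
K(-11 - r(-14 + 13, -23)) + f(-906) = (-448 + (-11 - 1*(-12))) + (1030/(-906) - 1/635*(-906)) = (-448 + (-11 + 12)) + (1030*(-1/906) + 906/635) = (-448 + 1) + (-515/453 + 906/635) = -447 + 83393/287655 = -128498392/287655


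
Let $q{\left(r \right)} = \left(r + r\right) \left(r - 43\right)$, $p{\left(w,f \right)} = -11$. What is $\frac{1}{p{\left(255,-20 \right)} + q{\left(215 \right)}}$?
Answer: $\frac{1}{73949} \approx 1.3523 \cdot 10^{-5}$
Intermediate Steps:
$q{\left(r \right)} = 2 r \left(-43 + r\right)$
$\frac{1}{p{\left(255,-20 \right)} + q{\left(215 \right)}} = \frac{1}{-11 + 2 \cdot 215 \left(-43 + 215\right)} = \frac{1}{-11 + 2 \cdot 215 \cdot 172} = \frac{1}{-11 + 73960} = \frac{1}{73949}$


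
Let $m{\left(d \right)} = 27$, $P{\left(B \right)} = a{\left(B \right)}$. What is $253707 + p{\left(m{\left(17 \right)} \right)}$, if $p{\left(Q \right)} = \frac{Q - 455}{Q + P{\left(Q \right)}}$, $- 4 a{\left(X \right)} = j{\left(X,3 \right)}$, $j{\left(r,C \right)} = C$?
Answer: $\frac{26637523}{105} \approx 2.5369 \cdot 10^{5}$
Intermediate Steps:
$a{\left(X \right)} = - \frac{3}{4}$ ($a{\left(X \right)} = \left(- \frac{1}{4}\right) 3 = - \frac{3}{4}$)
$P{\left(B \right)} = - \frac{3}{4}$
$p{\left(Q \right)} = \frac{-455 + Q}{- \frac{3}{4} + Q}$ ($p{\left(Q \right)} = \frac{Q - 455}{Q - \frac{3}{4}} = \frac{-455 + Q}{- \frac{3}{4} + Q}$)
$253707 + p{\left(m{\left(17 \right)} \right)} = 253707 + \frac{4 \left(-455 + 27\right)}{-3 + 4 \cdot 27} = 253707 + 4 \frac{1}{-3 + 108} \left(-428\right) = 253707 + 4 \cdot \frac{1}{105} \left(-428\right) = 253707 - \frac{1712}{105} = \frac{26637523}{105}$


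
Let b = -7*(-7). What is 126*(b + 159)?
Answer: 26208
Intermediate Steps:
b = 49
126*(b + 159) = 126*(49 + 159) = 126*208 = 26208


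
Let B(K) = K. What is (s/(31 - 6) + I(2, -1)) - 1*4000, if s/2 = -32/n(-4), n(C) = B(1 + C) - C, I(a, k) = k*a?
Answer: -100114/25 ≈ -4004.6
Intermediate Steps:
I(a, k) = a*k
n(C) = 1 (n(C) = (1 + C) - C = 1)
s = -64 (s = 2*(-32/1) = 2*(-32*1) = 2*(-32) = -64)
(s/(31 - 6) + I(2, -1)) - 1*4000 = (-64/(31 - 6) + 2*(-1)) - 1*4000 = (-64/25 - 2) - 4000 = -114/25 - 4000 = -100114/25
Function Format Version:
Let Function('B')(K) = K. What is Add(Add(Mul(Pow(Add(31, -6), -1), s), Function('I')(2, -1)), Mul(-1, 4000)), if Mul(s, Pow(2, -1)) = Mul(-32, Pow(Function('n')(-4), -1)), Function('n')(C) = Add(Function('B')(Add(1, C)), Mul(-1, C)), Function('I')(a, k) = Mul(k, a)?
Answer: Rational(-100114, 25) ≈ -4004.6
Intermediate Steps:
Function('I')(a, k) = Mul(a, k)
Function('n')(C) = 1 (Function('n')(C) = Add(Add(1, C), Mul(-1, C)) = 1)
s = -64 (s = Mul(2, Mul(-32, Pow(1, -1))) = Mul(2, Mul(-32, 1)) = Mul(2, -32) = -64)
Add(Add(Mul(Pow(Add(31, -6), -1), s), Function('I')(2, -1)), Mul(-1, 4000)) = Add(Add(Mul(Pow(Add(31, -6), -1), -64), Mul(2, -1)), Mul(-1, 4000)) = Add(Add(Mul(Pow(25, -1), -64), -2), -4000) = Add(Add(Mul(Rational(1, 25), -64), -2), -4000) = Add(Add(Rational(-64, 25), -2), -4000) = Add(Rational(-114, 25), -4000) = Rational(-100114, 25)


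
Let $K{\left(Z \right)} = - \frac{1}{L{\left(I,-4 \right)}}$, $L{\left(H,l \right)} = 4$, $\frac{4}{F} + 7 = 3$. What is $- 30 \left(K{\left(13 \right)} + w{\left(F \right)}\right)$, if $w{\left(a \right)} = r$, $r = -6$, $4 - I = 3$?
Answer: $\frac{375}{2} \approx 187.5$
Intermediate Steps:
$I = 1$ ($I = 4 - 3 = 1$)
$F = -1$ ($F = \frac{4}{-7 + 3} = \frac{4}{-4} = 4 \left(- \frac{1}{4}\right) = -1$)
$w{\left(a \right)} = -6$
$K{\left(Z \right)} = - \frac{1}{4}$
$- 30 \left(K{\left(13 \right)} + w{\left(F \right)}\right) = - 30 \left(- \frac{1}{4} - 6\right) = \left(-30\right) \left(- \frac{25}{4}\right) = \frac{375}{2}$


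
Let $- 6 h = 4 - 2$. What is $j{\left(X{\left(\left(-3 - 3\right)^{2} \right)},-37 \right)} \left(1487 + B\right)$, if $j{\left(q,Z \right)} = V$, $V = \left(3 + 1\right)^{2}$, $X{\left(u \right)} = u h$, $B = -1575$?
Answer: $-1408$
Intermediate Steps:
$h = - \frac{1}{3}$ ($h = - \frac{4 - 2}{6} = \left(- \frac{1}{6}\right) 2 = - \frac{1}{3} \approx -0.33333$)
$X{\left(u \right)} = - \frac{u}{3}$ ($X{\left(u \right)} = u \left(- \frac{1}{3}\right) = - \frac{u}{3}$)
$V = 16$ ($V = 4^{2} = 16$)
$j{\left(q,Z \right)} = 16$
$j{\left(X{\left(\left(-3 - 3\right)^{2} \right)},-37 \right)} \left(1487 + B\right) = 16 \left(1487 - 1575\right) = 16 \left(-88\right) = -1408$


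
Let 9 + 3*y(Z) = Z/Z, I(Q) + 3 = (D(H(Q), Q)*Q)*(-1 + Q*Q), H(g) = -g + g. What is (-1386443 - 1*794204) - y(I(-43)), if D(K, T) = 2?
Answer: -6541933/3 ≈ -2.1806e+6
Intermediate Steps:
H(g) = 0
I(Q) = -3 + 2*Q*(-1 + Q**2) (I(Q) = -3 + (2*Q)*(-1 + Q*Q) = -3 + (2*Q)*(-1 + Q**2) = -3 + 2*Q*(-1 + Q**2))
y(Z) = -8/3 (y(Z) = -3 + (Z/Z)/3 = -3 + (1/3)*1 = -3 + 1/3 = -8/3)
(-1386443 - 1*794204) - y(I(-43)) = (-1386443 - 1*794204) - 1*(-8/3) = (-1386443 - 794204) + 8/3 = -2180647 + 8/3 = -6541933/3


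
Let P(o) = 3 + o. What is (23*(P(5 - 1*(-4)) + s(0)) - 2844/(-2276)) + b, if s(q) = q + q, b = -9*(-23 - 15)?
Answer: 352353/569 ≈ 619.25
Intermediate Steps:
b = 342 (b = -9*(-38) = 342)
s(q) = 2*q
(23*(P(5 - 1*(-4)) + s(0)) - 2844/(-2276)) + b = (23*((3 + (5 - 1*(-4))) + 2*0) - 2844/(-2276)) + 342 = (23*((3 + (5 + 4)) + 0) - 2844*(-1/2276)) + 342 = (23*((3 + 9) + 0) + 711/569) + 342 = (23*(12 + 0) + 711/569) + 342 = (23*12 + 711/569) + 342 = (276 + 711/569) + 342 = 157755/569 + 342 = 352353/569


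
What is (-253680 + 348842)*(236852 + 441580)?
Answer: 64560945984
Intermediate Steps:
(-253680 + 348842)*(236852 + 441580) = 95162*678432 = 64560945984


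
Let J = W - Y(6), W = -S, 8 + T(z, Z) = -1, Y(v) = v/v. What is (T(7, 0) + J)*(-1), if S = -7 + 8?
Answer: 11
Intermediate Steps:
Y(v) = 1
T(z, Z) = -9 (T(z, Z) = -8 - 1 = -9)
S = 1
W = -1 (W = -1*1 = -1)
J = -2 (J = -1 - 1*1 = -1 - 1 = -2)
(T(7, 0) + J)*(-1) = (-9 - 2)*(-1) = -11*(-1) = 11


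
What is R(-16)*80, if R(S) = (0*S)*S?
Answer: 0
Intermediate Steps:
R(S) = 0 (R(S) = 0*S = 0)
R(-16)*80 = 0*80 = 0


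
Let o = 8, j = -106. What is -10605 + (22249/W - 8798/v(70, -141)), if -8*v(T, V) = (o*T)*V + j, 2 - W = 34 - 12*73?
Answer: -352994992791/33365852 ≈ -10580.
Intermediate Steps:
W = 844 (W = 2 - (34 - 12*73) = 2 - (34 - 876) = 2 - 1*(-842) = 2 + 842 = 844)
v(T, V) = 53/4 - T*V (v(T, V) = -((8*T)*V - 106)/8 = -(8*T*V - 106)/8 = -(-106 + 8*T*V)/8 = 53/4 - T*V)
-10605 + (22249/W - 8798/v(70, -141)) = -10605 + (22249/844 - 8798/(53/4 - 1*70*(-141))) = -10605 + (22249*(1/844) - 8798/(53/4 + 9870)) = -10605 + (22249/844 - 8798/39533/4) = -10605 + (22249/844 - 8798*4/39533) = -10605 + (22249/844 - 35192/39533) = -10605 + 849867669/33365852 = -352994992791/33365852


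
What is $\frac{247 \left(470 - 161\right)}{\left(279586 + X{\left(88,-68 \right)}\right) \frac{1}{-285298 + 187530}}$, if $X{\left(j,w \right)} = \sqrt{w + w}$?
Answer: $- \frac{521563982958876}{19542082883} + \frac{3730973532 i \sqrt{34}}{19542082883} \approx -26689.0 + 1.1132 i$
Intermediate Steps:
$X{\left(j,w \right)} = \sqrt{2} \sqrt{w}$ ($X{\left(j,w \right)} = \sqrt{2 w} = \sqrt{2} \sqrt{w}$)
$\frac{247 \left(470 - 161\right)}{\left(279586 + X{\left(88,-68 \right)}\right) \frac{1}{-285298 + 187530}} = \frac{247 \left(470 - 161\right)}{\left(279586 + \sqrt{2} \sqrt{-68}\right) \frac{1}{-285298 + 187530}} = \frac{247 \cdot 309}{\left(279586 + \sqrt{2} \cdot 2 i \sqrt{17}\right) \frac{1}{-97768}} = \frac{76323}{\left(279586 + 2 i \sqrt{34}\right) \left(- \frac{1}{97768}\right)} = \frac{76323}{- \frac{139793}{48884} - \frac{i \sqrt{34}}{48884}}$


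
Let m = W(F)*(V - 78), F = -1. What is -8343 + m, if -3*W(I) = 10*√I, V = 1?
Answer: -8343 + 770*I/3 ≈ -8343.0 + 256.67*I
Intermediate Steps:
W(I) = -10*√I/3
m = 770*I/3 (m = (-10*I/3)*(1 - 78) = -10*I/3*(-77) = 770*I/3 ≈ 256.67*I)
-8343 + m = -8343 + 770*I/3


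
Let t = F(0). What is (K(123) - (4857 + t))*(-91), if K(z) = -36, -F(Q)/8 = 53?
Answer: 406679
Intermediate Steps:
F(Q) = -424 (F(Q) = -8*53 = -424)
t = -424
(K(123) - (4857 + t))*(-91) = (-36 - (4857 - 424))*(-91) = (-36 - 1*4433)*(-91) = (-36 - 4433)*(-91) = -4469*(-91) = 406679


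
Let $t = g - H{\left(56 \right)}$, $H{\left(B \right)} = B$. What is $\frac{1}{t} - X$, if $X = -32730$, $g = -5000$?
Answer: $\frac{165482879}{5056} \approx 32730.0$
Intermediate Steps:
$t = -5056$ ($t = -5000 - 56 = -5056$)
$\frac{1}{t} - X = \frac{1}{-5056} - -32730 = - \frac{1}{5056} + 32730 = \frac{165482879}{5056}$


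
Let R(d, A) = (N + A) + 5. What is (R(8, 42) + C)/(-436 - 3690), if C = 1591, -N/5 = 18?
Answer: -774/2063 ≈ -0.37518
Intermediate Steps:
N = -90 (N = -5*18 = -90)
R(d, A) = -85 + A (R(d, A) = (-90 + A) + 5 = -85 + A)
(R(8, 42) + C)/(-436 - 3690) = ((-85 + 42) + 1591)/(-436 - 3690) = (-43 + 1591)/(-4126) = 1548*(-1/4126) = -774/2063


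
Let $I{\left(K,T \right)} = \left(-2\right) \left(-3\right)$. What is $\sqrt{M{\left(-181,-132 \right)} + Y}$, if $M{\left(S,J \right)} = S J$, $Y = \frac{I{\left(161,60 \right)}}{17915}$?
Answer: $\frac{3 \sqrt{852007911910}}{17915} \approx 154.57$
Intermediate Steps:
$I{\left(K,T \right)} = 6$
$Y = \frac{6}{17915} \approx 0.00033491$
$M{\left(S,J \right)} = J S$
$\sqrt{M{\left(-181,-132 \right)} + Y} = \sqrt{\left(-132\right) \left(-181\right) + \frac{6}{17915}} = \sqrt{23892 + \frac{6}{17915}} = \sqrt{\frac{428025186}{17915}} = \frac{3 \sqrt{852007911910}}{17915}$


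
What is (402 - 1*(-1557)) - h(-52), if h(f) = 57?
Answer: 1902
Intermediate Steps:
(402 - 1*(-1557)) - h(-52) = (402 - 1*(-1557)) - 1*57 = (402 + 1557) - 57 = 1959 - 57 = 1902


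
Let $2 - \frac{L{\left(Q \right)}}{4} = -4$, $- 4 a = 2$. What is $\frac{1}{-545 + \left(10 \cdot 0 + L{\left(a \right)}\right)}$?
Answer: $- \frac{1}{521} \approx -0.0019194$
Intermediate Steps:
$a = - \frac{1}{2}$ ($a = \left(- \frac{1}{4}\right) 2 = - \frac{1}{2} \approx -0.5$)
$L{\left(Q \right)} = 24$ ($L{\left(Q \right)} = 8 - -16 = 8 + 16 = 24$)
$\frac{1}{-545 + \left(10 \cdot 0 + L{\left(a \right)}\right)} = \frac{1}{-545 + \left(10 \cdot 0 + 24\right)} = \frac{1}{-545 + \left(0 + 24\right)} = \frac{1}{-545 + 24} = \frac{1}{-521} = - \frac{1}{521}$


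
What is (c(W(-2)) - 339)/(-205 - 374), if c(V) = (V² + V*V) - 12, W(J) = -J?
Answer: 343/579 ≈ 0.59240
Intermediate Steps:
c(V) = -12 + 2*V² (c(V) = (V² + V²) - 12 = 2*V² - 12 = -12 + 2*V²)
(c(W(-2)) - 339)/(-205 - 374) = ((-12 + 2*(-1*(-2))²) - 339)/(-205 - 374) = ((-12 + 2*2²) - 339)/(-579) = ((-12 + 2*4) - 339)*(-1/579) = ((-12 + 8) - 339)*(-1/579) = (-4 - 339)*(-1/579) = -343*(-1/579) = 343/579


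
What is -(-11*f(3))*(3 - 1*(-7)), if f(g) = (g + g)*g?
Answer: 1980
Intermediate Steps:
f(g) = 2*g² (f(g) = (2*g)*g = 2*g²)
-(-11*f(3))*(3 - 1*(-7)) = -(-22*3²)*(3 - 1*(-7)) = -(-22*9)*(3 + 7) = -(-11*18)*10 = -(-198)*10 = -1*(-1980) = 1980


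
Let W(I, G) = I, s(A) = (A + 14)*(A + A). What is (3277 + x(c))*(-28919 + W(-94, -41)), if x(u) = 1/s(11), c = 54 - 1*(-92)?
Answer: -52291609563/550 ≈ -9.5076e+7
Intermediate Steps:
s(A) = 2*A*(14 + A) (s(A) = (14 + A)*(2*A) = 2*A*(14 + A))
c = 146 (c = 54 + 92 = 146)
x(u) = 1/550 (x(u) = 1/(2*11*(14 + 11)) = 1/(2*11*25) = 1/550)
(3277 + x(c))*(-28919 + W(-94, -41)) = (3277 + 1/550)*(-28919 - 94) = (1802351/550)*(-29013) = -52291609563/550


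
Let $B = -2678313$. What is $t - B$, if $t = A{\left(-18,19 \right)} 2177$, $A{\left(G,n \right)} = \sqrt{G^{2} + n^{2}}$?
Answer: $2678313 + 2177 \sqrt{685} \approx 2.7353 \cdot 10^{6}$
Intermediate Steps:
$t = 2177 \sqrt{685}$ ($t = \sqrt{\left(-18\right)^{2} + 19^{2}} \cdot 2177 = \sqrt{324 + 361} \cdot 2177 = \sqrt{685} \cdot 2177 = 2177 \sqrt{685} \approx 56978.0$)
$t - B = 2177 \sqrt{685} - -2678313 = 2177 \sqrt{685} + 2678313 = 2678313 + 2177 \sqrt{685}$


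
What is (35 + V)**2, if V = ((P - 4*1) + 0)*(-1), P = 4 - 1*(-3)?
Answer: 1024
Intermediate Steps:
P = 7 (P = 4 + 3 = 7)
V = -3 (V = ((7 - 4*1) + 0)*(-1) = ((7 - 4) + 0)*(-1) = (3 + 0)*(-1) = 3*(-1) = -3)
(35 + V)**2 = (35 - 3)**2 = 32**2 = 1024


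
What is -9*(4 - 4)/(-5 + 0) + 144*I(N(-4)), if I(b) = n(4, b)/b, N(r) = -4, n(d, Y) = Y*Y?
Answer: -576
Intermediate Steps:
n(d, Y) = Y²
I(b) = b (I(b) = b²/b = b)
-9*(4 - 4)/(-5 + 0) + 144*I(N(-4)) = -9*(4 - 4)/(-5 + 0) + 144*(-4) = -0/(-5) - 576 = -0*(-1)/5 - 576 = -9*0 - 576 = 0 - 576 = -576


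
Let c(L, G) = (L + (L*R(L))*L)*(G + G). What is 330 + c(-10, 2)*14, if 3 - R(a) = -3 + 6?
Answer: -230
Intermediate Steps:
R(a) = 0 (R(a) = 3 - (-3 + 6) = 3 - 1*3 = 3 - 3 = 0)
c(L, G) = 2*G*L (c(L, G) = (L + (L*0)*L)*(G + G) = (L + 0*L)*(2*G) = (L + 0)*(2*G) = L*(2*G) = 2*G*L)
330 + c(-10, 2)*14 = 330 + (2*2*(-10))*14 = 330 - 40*14 = 330 - 560 = -230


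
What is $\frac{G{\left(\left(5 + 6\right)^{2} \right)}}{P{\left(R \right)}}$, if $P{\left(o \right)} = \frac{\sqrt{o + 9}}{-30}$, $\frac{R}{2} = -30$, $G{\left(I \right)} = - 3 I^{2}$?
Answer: $- \frac{439230 i \sqrt{51}}{17} \approx - 1.8451 \cdot 10^{5} i$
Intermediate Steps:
$R = -60$ ($R = 2 \left(-30\right) = -60$)
$P{\left(o \right)} = - \frac{\sqrt{9 + o}}{30}$ ($P{\left(o \right)} = \sqrt{9 + o} \left(- \frac{1}{30}\right) = - \frac{\sqrt{9 + o}}{30}$)
$\frac{G{\left(\left(5 + 6\right)^{2} \right)}}{P{\left(R \right)}} = \frac{\left(-3\right) \left(\left(5 + 6\right)^{2}\right)^{2}}{\left(- \frac{1}{30}\right) \sqrt{9 - 60}} = \frac{\left(-3\right) \left(11^{2}\right)^{2}}{\left(- \frac{1}{30}\right) \sqrt{-51}} = \frac{\left(-3\right) 121^{2}}{\left(- \frac{1}{30}\right) i \sqrt{51}} = \frac{\left(-3\right) 14641}{\left(- \frac{1}{30}\right) i \sqrt{51}} = - 43923 \frac{10 i \sqrt{51}}{17} = - \frac{439230 i \sqrt{51}}{17}$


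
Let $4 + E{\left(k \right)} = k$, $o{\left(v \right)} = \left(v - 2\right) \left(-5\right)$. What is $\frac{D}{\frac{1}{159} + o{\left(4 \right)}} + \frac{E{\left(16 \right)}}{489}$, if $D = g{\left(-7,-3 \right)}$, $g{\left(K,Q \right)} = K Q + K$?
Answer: $- \frac{50926}{37001} \approx -1.3763$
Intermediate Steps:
$g{\left(K,Q \right)} = K + K Q$
$D = 14$ ($D = - 7 \left(1 - 3\right) = \left(-7\right) \left(-2\right) = 14$)
$o{\left(v \right)} = 10 - 5 v$ ($o{\left(v \right)} = \left(-2 + v\right) \left(-5\right) = 10 - 5 v$)
$E{\left(k \right)} = -4 + k$
$\frac{D}{\frac{1}{159} + o{\left(4 \right)}} + \frac{E{\left(16 \right)}}{489} = \frac{14}{\frac{1}{159} + \left(10 - 20\right)} + \frac{-4 + 16}{489} = \frac{14}{\frac{1}{159} + \left(10 - 20\right)} + 12 \cdot \frac{1}{489} = \frac{14}{\frac{1}{159} - 10} + \frac{4}{163} = \frac{14}{- \frac{1589}{159}} + \frac{4}{163} = 14 \left(- \frac{159}{1589}\right) + \frac{4}{163} = - \frac{318}{227} + \frac{4}{163} = - \frac{50926}{37001}$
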